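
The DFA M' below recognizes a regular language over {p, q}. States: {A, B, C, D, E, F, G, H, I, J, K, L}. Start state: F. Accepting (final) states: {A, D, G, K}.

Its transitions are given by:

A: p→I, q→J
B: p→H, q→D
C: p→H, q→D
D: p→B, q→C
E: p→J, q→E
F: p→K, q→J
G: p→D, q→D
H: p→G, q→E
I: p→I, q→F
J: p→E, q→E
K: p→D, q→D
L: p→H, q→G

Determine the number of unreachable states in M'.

No path from F leads to A, I, L; the other 9 states are all reachable.

3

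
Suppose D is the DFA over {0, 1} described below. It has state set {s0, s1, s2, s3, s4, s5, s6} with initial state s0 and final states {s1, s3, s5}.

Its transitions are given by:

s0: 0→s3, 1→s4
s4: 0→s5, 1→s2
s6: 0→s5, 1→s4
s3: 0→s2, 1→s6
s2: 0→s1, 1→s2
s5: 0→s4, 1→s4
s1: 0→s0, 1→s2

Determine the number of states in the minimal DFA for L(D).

All states are reachable from the start state.
Initial partition by acceptance: {s1,s3,s5} | {s0,s2,s4,s6}.
Stable partition: {s1,s3,s5} | {s0,s2,s4,s6} — 2 equivalence classes.

2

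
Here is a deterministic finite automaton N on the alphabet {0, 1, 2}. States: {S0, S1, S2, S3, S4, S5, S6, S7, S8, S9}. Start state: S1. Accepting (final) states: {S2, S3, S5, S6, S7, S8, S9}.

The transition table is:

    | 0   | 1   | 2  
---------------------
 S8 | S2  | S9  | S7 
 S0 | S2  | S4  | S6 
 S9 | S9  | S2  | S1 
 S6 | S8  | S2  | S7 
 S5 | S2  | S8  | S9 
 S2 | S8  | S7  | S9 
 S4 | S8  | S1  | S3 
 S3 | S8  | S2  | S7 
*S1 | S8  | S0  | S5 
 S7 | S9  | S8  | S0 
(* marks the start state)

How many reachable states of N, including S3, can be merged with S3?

3

Start with accepting vs non-accepting: {S2,S3,S5,S6,S7,S8,S9} | {S0,S1,S4}.
Refine {S2,S3,S5,S6,S7,S8,S9} on symbol 2: members go to different blocks, giving {S2,S3,S5,S6,S8} and {S7,S9}.
Refine {S2,S3,S5,S6,S8} on symbol 1: members go to different blocks, giving {S3,S5,S6} and {S2,S8}.
No further refinement is possible. Final partition (4 blocks): {S3,S5,S6} | {S0,S1,S4} | {S7,S9} | {S2,S8}.
The equivalence class containing S3 is {S3,S5,S6}, of size 3.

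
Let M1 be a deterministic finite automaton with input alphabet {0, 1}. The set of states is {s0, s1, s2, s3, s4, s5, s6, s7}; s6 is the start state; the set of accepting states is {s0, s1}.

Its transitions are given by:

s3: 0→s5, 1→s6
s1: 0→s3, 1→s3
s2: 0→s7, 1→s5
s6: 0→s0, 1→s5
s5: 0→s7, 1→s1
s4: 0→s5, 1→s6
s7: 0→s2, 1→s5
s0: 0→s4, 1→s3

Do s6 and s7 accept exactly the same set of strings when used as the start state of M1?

No

Initial partition by acceptance: {s0,s1} | {s2,s3,s4,s5,s6,s7}.
Refine {s2,s3,s4,s5,s6,s7} on symbol 0: members go to different blocks, giving {s2,s3,s4,s5,s7} and {s6}.
Refine {s2,s3,s4,s5,s7} on symbol 1: members go to different blocks, giving {s2,s7} and {s3,s4} and {s5}.
No further refinement is possible. Final partition (5 blocks): {s0,s1} | {s2,s7} | {s6} | {s3,s4} | {s5}.
s6 and s7 end up in different blocks, so they are distinguishable. For instance, the string '0' is accepted from only s6.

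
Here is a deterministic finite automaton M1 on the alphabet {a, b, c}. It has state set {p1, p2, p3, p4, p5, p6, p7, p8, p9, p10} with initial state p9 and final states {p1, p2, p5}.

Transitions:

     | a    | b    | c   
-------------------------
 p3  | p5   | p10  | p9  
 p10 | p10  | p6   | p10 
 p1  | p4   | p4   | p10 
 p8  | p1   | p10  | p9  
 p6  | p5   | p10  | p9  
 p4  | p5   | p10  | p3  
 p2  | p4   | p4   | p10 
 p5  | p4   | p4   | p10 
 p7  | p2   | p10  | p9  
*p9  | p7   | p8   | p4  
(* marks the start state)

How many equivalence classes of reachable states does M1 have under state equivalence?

5

Every state is reachable, so we keep all 10.
Start with accepting vs non-accepting: {p1,p2,p5} | {p3,p4,p6,p7,p8,p9,p10}.
Refine {p3,p4,p6,p7,p8,p9,p10} on symbol a: members go to different blocks, giving {p3,p4,p6,p7,p8} and {p9,p10}.
On input c, block {p3,p4,p6,p7,p8} splits into {p3,p6,p7,p8} and {p4}.
Refine {p9,p10} on symbol a: members go to different blocks, giving {p9} and {p10}.
The partition is now stable with 5 blocks: {p1,p2,p5} | {p3,p6,p7,p8} | {p9} | {p4} | {p10}.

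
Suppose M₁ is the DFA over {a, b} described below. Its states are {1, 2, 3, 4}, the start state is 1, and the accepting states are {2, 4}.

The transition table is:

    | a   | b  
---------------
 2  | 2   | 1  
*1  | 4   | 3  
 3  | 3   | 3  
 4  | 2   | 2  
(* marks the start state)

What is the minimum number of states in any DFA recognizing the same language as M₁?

Every state is reachable, so we keep all 4.
Start with accepting vs non-accepting: {2,4} | {1,3}.
On input b, block {2,4} splits into {2} and {4}.
Refine {1,3} on symbol a: members go to different blocks, giving {1} and {3}.
No further refinement is possible. Final partition (4 blocks): {2} | {1} | {4} | {3}.

4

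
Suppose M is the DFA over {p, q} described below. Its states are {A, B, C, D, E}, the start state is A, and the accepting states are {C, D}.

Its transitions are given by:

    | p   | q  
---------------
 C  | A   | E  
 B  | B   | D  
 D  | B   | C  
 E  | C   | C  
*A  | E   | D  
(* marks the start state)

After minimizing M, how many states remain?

5

Every state is reachable, so we keep all 5.
Start with accepting vs non-accepting: {C,D} | {A,B,E}.
Split {C,D} by δ(·,q) → {C} and {D}.
On input p, block {A,B,E} splits into {A,B} and {E}.
Refine {A,B} on symbol p: members go to different blocks, giving {A} and {B}.
The partition is now stable with 5 blocks: {C} | {A} | {D} | {E} | {B}.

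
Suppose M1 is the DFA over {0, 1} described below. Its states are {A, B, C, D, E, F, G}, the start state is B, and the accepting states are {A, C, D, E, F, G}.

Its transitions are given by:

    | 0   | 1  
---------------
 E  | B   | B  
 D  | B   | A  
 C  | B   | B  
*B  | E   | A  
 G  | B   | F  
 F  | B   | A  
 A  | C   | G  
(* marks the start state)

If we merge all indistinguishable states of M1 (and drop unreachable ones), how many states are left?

States {D} cannot be reached from the start state, so discard them.
P0 = {A,C,E,F,G} | {B}.
Refine {A,C,E,F,G} on symbol 0: members go to different blocks, giving {C,E,F,G} and {A}.
Refine {C,E,F,G} on symbol 1: members go to different blocks, giving {C,E} and {F} and {G}.
Stable partition: {C,E} | {B} | {A} | {F} | {G} — 5 equivalence classes.

5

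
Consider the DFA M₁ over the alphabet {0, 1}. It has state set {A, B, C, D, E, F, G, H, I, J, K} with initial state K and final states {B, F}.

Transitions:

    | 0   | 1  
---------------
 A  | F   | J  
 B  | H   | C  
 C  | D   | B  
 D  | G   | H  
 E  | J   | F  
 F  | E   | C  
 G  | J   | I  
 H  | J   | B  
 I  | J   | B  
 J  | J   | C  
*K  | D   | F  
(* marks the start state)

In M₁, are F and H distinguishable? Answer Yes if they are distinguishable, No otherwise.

First remove the unreachable states {A}; 10 states remain.
Initial partition by acceptance: {B,F} | {C,D,E,G,H,I,J,K}.
On input 1, block {C,D,E,G,H,I,J,K} splits into {C,E,H,I,K} and {D,G,J}.
No further refinement is possible. Final partition (3 blocks): {B,F} | {C,E,H,I,K} | {D,G,J}.
F and H end up in different blocks, so they are distinguishable. For instance, the string 'ε' is accepted from only F.

Yes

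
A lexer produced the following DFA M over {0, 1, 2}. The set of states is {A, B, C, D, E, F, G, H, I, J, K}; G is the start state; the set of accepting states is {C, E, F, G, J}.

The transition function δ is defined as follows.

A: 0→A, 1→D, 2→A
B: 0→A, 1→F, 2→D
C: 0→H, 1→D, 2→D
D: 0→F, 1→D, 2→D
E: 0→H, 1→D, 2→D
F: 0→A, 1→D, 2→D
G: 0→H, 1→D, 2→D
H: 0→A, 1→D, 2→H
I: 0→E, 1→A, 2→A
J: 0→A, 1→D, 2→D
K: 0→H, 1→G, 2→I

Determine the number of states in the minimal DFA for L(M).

3

Reachable states from the start: {A,D,F,G,H}. Unreachable: {B,C,E,I,J,K} — drop them.
Start with accepting vs non-accepting: {F,G} | {A,D,H}.
Refine {A,D,H} on symbol 0: members go to different blocks, giving {A,H} and {D}.
No further refinement is possible. Final partition (3 blocks): {F,G} | {A,H} | {D}.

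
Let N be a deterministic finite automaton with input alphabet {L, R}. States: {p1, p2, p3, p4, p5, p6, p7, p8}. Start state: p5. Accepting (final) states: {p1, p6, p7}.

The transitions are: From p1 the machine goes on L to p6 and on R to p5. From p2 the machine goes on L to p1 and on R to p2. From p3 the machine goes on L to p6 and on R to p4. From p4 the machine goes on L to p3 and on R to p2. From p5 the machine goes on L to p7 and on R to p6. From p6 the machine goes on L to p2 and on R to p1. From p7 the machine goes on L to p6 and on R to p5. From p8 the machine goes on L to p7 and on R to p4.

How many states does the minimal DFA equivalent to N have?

4

Reachable states from the start: {p1,p2,p5,p6,p7}. Unreachable: {p3,p4,p8} — drop them.
Start with accepting vs non-accepting: {p1,p6,p7} | {p2,p5}.
Refine {p1,p6,p7} on symbol L: members go to different blocks, giving {p1,p7} and {p6}.
On input R, block {p2,p5} splits into {p2} and {p5}.
The partition is now stable with 4 blocks: {p1,p7} | {p2} | {p6} | {p5}.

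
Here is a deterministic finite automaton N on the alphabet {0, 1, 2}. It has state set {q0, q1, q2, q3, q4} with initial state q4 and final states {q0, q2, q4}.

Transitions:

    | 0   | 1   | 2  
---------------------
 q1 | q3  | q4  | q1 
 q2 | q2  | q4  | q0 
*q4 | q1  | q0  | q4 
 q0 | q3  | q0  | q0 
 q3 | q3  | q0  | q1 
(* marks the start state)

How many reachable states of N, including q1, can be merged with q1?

States {q2} cannot be reached from the start state, so discard them.
Initial partition by acceptance: {q0,q4} | {q1,q3}.
No further refinement is possible. Final partition (2 blocks): {q0,q4} | {q1,q3}.
State q1 belongs to the block {q1,q3}, which has 2 states.

2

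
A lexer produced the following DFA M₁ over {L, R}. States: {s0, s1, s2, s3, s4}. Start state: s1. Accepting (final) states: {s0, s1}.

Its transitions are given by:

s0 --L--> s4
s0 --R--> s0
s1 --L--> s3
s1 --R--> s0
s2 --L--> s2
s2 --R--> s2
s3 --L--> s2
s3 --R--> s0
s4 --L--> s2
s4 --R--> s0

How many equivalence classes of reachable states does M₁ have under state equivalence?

All states are reachable from the start state.
P0 = {s0,s1} | {s2,s3,s4}.
Split {s2,s3,s4} by δ(·,R) → {s3,s4} and {s2}.
No further refinement is possible. Final partition (3 blocks): {s0,s1} | {s3,s4} | {s2}.

3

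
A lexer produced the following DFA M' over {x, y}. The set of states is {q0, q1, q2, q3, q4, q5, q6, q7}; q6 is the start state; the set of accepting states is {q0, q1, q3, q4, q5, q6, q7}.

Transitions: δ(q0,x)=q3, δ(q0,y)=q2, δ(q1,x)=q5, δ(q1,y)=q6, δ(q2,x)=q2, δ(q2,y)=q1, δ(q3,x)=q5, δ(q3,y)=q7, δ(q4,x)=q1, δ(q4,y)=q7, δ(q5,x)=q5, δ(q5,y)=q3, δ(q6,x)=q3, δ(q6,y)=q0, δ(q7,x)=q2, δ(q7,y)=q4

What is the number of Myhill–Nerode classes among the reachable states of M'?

All states are reachable from the start state.
Start with accepting vs non-accepting: {q0,q1,q3,q4,q5,q6,q7} | {q2}.
Split {q0,q1,q3,q4,q5,q6,q7} by δ(·,x) → {q0,q1,q3,q4,q5,q6} and {q7}.
Split {q0,q1,q3,q4,q5,q6} by δ(·,y) → {q1,q5,q6} and {q3,q4} and {q0}.
On input x, block {q1,q5,q6} splits into {q1,q5} and {q6}.
On input y, block {q1,q5} splits into {q1} and {q5}.
Refine {q3,q4} on symbol x: members go to different blocks, giving {q3} and {q4}.
Stable partition: {q1} | {q2} | {q7} | {q3} | {q0} | {q6} | {q5} | {q4} — 8 equivalence classes.

8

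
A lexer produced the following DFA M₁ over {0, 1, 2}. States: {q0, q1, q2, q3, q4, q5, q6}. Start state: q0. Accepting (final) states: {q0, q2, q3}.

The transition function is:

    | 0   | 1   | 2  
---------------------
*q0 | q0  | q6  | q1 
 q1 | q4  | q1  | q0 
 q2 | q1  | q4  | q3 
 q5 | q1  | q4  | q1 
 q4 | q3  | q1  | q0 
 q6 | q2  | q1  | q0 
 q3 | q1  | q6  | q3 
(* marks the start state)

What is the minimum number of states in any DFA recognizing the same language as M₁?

4

Reachable states from the start: {q0,q1,q2,q3,q4,q6}. Unreachable: {q5} — drop them.
Initial partition by acceptance: {q0,q2,q3} | {q1,q4,q6}.
On input 0, block {q0,q2,q3} splits into {q2,q3} and {q0}.
On input 0, block {q1,q4,q6} splits into {q4,q6} and {q1}.
Stable partition: {q2,q3} | {q4,q6} | {q0} | {q1} — 4 equivalence classes.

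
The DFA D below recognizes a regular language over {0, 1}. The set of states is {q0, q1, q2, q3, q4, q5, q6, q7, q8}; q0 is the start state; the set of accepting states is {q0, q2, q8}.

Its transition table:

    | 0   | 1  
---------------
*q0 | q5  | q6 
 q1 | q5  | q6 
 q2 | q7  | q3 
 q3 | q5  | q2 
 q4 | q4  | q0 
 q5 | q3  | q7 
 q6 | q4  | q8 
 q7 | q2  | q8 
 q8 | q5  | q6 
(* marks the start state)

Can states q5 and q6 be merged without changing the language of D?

States {q1} cannot be reached from the start state, so discard them.
P0 = {q0,q2,q8} | {q3,q4,q5,q6,q7}.
Refine {q3,q4,q5,q6,q7} on symbol 0: members go to different blocks, giving {q3,q4,q5,q6} and {q7}.
On input 0, block {q0,q2,q8} splits into {q0,q8} and {q2}.
Refine {q3,q4,q5,q6} on symbol 1: members go to different blocks, giving {q4,q6} and {q3} and {q5}.
No further refinement is possible. Final partition (6 blocks): {q0,q8} | {q4,q6} | {q7} | {q2} | {q3} | {q5}.
q5 and q6 end up in different blocks, so they are distinguishable. For instance, the string '1' is accepted from only q6.

No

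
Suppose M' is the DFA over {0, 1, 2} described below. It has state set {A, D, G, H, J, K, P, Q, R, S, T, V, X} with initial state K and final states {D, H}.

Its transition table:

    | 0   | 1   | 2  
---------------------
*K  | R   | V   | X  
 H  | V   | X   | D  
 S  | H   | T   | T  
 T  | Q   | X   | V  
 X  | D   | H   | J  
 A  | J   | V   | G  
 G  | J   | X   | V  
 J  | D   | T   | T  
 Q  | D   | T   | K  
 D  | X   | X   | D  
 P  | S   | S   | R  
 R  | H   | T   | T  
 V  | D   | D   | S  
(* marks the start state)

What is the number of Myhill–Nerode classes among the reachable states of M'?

Reachable states from the start: {D,H,J,K,Q,R,S,T,V,X}. Unreachable: {A,G,P} — drop them.
Start with accepting vs non-accepting: {D,H} | {J,K,Q,R,S,T,V,X}.
Refine {J,K,Q,R,S,T,V,X} on symbol 0: members go to different blocks, giving {J,Q,R,S,V,X} and {K,T}.
On input 1, block {J,Q,R,S,V,X} splits into {J,Q,R,S} and {V,X}.
The partition is now stable with 4 blocks: {D,H} | {J,Q,R,S} | {K,T} | {V,X}.

4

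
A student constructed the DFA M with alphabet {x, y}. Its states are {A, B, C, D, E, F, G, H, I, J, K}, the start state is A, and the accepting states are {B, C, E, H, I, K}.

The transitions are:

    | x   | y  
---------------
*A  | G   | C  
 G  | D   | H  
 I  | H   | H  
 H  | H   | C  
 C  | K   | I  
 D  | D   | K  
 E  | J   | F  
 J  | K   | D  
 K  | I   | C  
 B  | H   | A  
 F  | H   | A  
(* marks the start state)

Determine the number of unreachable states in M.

BFS from A reaches {A, C, D, G, H, I, K}; the 4 state(s) B, E, F, J are never visited.

4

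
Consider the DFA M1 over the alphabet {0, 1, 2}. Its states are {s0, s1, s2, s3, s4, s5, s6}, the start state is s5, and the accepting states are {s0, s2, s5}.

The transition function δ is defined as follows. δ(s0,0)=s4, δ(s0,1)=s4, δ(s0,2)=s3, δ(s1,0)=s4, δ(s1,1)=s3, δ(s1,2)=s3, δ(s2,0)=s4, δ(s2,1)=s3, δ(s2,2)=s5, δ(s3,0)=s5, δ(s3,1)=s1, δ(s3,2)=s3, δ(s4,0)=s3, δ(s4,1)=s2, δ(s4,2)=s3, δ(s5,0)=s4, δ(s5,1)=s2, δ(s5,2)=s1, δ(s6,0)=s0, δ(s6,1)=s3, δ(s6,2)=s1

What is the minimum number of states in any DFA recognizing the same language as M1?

5

Reachable states from the start: {s1,s2,s3,s4,s5}. Unreachable: {s0,s6} — drop them.
Start with accepting vs non-accepting: {s2,s5} | {s1,s3,s4}.
Refine {s2,s5} on symbol 1: members go to different blocks, giving {s2} and {s5}.
Refine {s1,s3,s4} on symbol 0: members go to different blocks, giving {s1,s4} and {s3}.
Split {s1,s4} by δ(·,0) → {s1} and {s4}.
The partition is now stable with 5 blocks: {s2} | {s1} | {s5} | {s3} | {s4}.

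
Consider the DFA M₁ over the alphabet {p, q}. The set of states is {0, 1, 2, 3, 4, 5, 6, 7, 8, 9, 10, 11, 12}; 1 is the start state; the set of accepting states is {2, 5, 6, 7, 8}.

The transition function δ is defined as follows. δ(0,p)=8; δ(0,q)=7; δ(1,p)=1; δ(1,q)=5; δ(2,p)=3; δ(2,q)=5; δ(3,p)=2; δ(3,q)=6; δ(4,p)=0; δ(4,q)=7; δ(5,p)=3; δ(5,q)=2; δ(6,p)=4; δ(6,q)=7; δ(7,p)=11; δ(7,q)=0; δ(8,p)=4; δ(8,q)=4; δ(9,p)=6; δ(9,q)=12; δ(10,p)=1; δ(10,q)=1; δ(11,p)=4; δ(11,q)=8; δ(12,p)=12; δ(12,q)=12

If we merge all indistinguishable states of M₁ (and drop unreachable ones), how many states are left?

First remove the unreachable states {9,10,12}; 10 states remain.
Initial partition by acceptance: {2,5,6,7,8} | {0,1,3,4,11}.
Split {2,5,6,7,8} by δ(·,q) → {2,5,6} and {7,8}.
Refine {2,5,6} on symbol q: members go to different blocks, giving {2,5} and {6}.
Split {0,1,3,4,11} by δ(·,p) → {1,4,11} and {0} and {3}.
Refine {1,4,11} on symbol p: members go to different blocks, giving {1,11} and {4}.
On input p, block {1,11} splits into {1} and {11}.
Split {7,8} by δ(·,p) → {7} and {8}.
The partition is now stable with 9 blocks: {2,5} | {1} | {7} | {6} | {0} | {3} | {4} | {11} | {8}.

9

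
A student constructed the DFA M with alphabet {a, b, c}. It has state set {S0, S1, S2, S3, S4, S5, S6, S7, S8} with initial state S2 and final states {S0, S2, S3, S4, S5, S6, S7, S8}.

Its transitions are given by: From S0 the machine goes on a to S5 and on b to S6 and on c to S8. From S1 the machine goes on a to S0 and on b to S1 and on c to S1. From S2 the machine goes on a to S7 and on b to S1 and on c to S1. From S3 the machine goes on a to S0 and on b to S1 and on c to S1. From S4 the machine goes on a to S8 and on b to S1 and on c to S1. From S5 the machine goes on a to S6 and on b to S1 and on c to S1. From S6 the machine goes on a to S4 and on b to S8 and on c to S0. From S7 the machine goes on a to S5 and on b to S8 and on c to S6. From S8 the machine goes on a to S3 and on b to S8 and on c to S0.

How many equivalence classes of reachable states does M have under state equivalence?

3

P0 = {S0,S2,S3,S4,S5,S6,S7,S8} | {S1}.
On input b, block {S0,S2,S3,S4,S5,S6,S7,S8} splits into {S0,S6,S7,S8} and {S2,S3,S4,S5}.
The partition is now stable with 3 blocks: {S0,S6,S7,S8} | {S1} | {S2,S3,S4,S5}.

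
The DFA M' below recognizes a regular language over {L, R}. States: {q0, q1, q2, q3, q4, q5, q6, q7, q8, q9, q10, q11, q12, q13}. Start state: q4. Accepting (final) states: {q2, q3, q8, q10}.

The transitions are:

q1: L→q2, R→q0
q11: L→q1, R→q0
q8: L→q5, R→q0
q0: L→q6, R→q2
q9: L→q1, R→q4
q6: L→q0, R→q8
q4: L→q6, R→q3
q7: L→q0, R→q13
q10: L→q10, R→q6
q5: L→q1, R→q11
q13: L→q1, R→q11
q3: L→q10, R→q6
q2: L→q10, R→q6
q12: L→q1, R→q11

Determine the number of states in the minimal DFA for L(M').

7

Reachable states from the start: {q0,q1,q2,q3,q4,q5,q6,q8,q10,q11}. Unreachable: {q7,q9,q12,q13} — drop them.
Initial partition by acceptance: {q2,q3,q8,q10} | {q0,q1,q4,q5,q6,q11}.
On input L, block {q2,q3,q8,q10} splits into {q2,q3,q10} and {q8}.
Split {q0,q1,q4,q5,q6,q11} by δ(·,L) → {q0,q4,q5,q6,q11} and {q1}.
Refine {q0,q4,q5,q6,q11} on symbol L: members go to different blocks, giving {q0,q4,q6} and {q5,q11}.
Split {q0,q4,q6} by δ(·,R) → {q0,q4} and {q6}.
On input R, block {q5,q11} splits into {q5} and {q11}.
The partition is now stable with 7 blocks: {q2,q3,q10} | {q0,q4} | {q8} | {q1} | {q5} | {q6} | {q11}.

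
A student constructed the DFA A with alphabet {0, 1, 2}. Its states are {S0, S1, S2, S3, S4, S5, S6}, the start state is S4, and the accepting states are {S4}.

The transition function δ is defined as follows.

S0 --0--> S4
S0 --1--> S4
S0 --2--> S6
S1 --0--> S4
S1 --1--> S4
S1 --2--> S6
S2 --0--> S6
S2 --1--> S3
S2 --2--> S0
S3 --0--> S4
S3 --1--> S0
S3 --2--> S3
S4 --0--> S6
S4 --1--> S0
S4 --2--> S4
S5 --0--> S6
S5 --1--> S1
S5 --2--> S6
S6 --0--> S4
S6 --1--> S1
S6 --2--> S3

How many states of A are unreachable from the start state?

Starting at S4 and following transitions, the reachable set is {S0, S1, S3, S4, S6}. That leaves S2, S5 unreachable — 2 in total.

2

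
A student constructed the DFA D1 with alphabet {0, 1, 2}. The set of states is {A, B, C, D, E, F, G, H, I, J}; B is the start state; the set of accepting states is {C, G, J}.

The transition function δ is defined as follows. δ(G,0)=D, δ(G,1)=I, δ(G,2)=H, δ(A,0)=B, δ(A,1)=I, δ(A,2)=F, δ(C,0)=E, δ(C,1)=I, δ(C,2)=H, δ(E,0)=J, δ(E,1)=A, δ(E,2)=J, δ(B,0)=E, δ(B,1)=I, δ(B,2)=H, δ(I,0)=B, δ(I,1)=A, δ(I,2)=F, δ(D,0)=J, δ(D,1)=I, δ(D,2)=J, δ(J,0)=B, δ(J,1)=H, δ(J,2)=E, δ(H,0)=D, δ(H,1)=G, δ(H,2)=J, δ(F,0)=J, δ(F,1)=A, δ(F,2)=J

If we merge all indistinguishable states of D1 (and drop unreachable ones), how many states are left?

6

First remove the unreachable states {C}; 9 states remain.
Initial partition by acceptance: {G,J} | {A,B,D,E,F,H,I}.
Split {A,B,D,E,F,H,I} by δ(·,0) → {A,B,H,I} and {D,E,F}.
On input 0, block {G,J} splits into {G} and {J}.
On input 0, block {A,B,H,I} splits into {A,I} and {B,H}.
On input 1, block {B,H} splits into {B} and {H}.
Stable partition: {G} | {A,I} | {D,E,F} | {J} | {B} | {H} — 6 equivalence classes.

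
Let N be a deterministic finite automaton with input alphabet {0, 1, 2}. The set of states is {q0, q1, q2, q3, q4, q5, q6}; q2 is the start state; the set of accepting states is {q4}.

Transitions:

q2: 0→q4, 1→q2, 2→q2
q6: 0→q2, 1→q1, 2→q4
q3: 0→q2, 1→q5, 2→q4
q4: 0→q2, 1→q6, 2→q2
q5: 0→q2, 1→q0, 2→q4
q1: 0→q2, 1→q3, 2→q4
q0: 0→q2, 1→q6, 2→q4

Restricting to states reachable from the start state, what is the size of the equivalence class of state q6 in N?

All states are reachable from the start state.
P0 = {q4} | {q0,q1,q2,q3,q5,q6}.
Refine {q0,q1,q2,q3,q5,q6} on symbol 0: members go to different blocks, giving {q0,q1,q3,q5,q6} and {q2}.
Stable partition: {q4} | {q0,q1,q3,q5,q6} | {q2} — 3 equivalence classes.
State q6 belongs to the block {q0,q1,q3,q5,q6}, which has 5 states.

5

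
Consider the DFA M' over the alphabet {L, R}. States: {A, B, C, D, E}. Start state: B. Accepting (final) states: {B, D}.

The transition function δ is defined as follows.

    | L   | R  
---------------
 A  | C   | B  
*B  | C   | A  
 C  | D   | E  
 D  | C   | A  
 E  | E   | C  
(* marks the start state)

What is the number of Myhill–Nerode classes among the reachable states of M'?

4

All states are reachable from the start state.
Initial partition by acceptance: {B,D} | {A,C,E}.
Refine {A,C,E} on symbol L: members go to different blocks, giving {A,E} and {C}.
On input L, block {A,E} splits into {A} and {E}.
No further refinement is possible. Final partition (4 blocks): {B,D} | {A} | {C} | {E}.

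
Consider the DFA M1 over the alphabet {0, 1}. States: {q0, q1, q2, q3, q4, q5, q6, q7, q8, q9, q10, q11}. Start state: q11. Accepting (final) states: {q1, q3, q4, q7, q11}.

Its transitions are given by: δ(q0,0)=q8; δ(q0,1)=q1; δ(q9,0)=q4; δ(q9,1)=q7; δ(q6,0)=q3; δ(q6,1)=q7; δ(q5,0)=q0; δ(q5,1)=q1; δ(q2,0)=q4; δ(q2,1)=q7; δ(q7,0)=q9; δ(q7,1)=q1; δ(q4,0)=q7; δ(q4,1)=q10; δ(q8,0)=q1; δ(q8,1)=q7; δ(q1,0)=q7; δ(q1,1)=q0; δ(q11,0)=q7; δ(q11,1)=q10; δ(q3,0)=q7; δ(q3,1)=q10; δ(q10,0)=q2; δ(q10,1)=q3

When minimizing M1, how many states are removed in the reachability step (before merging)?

BFS from q11 reaches {q0, q1, q2, q3, q4, q7, q8, q9, q10, q11}; the 2 state(s) q5, q6 are never visited.

2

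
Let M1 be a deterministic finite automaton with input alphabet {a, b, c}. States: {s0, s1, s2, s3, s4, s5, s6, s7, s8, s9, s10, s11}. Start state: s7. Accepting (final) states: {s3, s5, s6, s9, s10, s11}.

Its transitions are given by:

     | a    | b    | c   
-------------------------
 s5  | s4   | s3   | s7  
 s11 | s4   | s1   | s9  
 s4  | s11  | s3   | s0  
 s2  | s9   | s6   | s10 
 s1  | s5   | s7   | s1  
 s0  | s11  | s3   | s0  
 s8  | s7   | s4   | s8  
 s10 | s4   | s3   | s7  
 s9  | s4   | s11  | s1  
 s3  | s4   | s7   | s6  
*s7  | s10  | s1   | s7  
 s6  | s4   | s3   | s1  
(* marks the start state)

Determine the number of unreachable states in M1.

BFS from s7 reaches {s0, s1, s3, s4, s5, s6, s7, s9, s10, s11}; the 2 state(s) s2, s8 are never visited.

2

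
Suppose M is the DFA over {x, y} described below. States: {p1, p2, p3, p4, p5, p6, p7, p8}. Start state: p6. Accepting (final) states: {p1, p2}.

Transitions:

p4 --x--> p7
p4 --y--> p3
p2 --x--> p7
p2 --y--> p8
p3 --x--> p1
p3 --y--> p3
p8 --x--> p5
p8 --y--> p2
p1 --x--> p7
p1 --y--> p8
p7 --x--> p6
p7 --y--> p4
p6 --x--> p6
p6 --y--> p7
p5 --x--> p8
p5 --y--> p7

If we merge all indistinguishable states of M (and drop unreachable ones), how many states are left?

All states are reachable from the start state.
Initial partition by acceptance: {p1,p2} | {p3,p4,p5,p6,p7,p8}.
Split {p3,p4,p5,p6,p7,p8} by δ(·,x) → {p4,p5,p6,p7,p8} and {p3}.
Refine {p4,p5,p6,p7,p8} on symbol y: members go to different blocks, giving {p5,p6,p7} and {p4} and {p8}.
Refine {p5,p6,p7} on symbol x: members go to different blocks, giving {p6,p7} and {p5}.
On input y, block {p6,p7} splits into {p6} and {p7}.
No further refinement is possible. Final partition (7 blocks): {p1,p2} | {p6} | {p3} | {p4} | {p8} | {p5} | {p7}.

7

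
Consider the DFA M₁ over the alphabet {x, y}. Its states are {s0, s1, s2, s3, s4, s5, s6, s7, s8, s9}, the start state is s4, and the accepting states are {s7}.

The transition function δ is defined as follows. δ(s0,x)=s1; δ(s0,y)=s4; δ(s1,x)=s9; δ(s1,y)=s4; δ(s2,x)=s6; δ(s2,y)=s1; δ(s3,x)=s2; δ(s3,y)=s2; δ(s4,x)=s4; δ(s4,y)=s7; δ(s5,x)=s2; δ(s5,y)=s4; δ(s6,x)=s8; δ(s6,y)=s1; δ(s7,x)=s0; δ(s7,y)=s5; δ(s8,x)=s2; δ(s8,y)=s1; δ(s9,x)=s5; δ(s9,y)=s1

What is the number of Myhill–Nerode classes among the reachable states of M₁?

7

States {s3} cannot be reached from the start state, so discard them.
Initial partition by acceptance: {s7} | {s0,s1,s2,s4,s5,s6,s8,s9}.
Refine {s0,s1,s2,s4,s5,s6,s8,s9} on symbol y: members go to different blocks, giving {s0,s1,s2,s5,s6,s8,s9} and {s4}.
Split {s0,s1,s2,s5,s6,s8,s9} by δ(·,y) → {s2,s6,s8,s9} and {s0,s1,s5}.
On input x, block {s2,s6,s8,s9} splits into {s2,s6,s8} and {s9}.
Refine {s0,s1,s5} on symbol x: members go to different blocks, giving {s0} and {s1} and {s5}.
No further refinement is possible. Final partition (7 blocks): {s7} | {s2,s6,s8} | {s4} | {s0} | {s9} | {s1} | {s5}.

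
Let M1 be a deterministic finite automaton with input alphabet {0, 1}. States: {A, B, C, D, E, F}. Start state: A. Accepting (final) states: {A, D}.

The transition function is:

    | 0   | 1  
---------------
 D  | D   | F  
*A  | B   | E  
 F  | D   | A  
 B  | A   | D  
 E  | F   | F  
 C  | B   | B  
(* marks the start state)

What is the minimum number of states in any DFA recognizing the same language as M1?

First remove the unreachable states {C}; 5 states remain.
Initial partition by acceptance: {A,D} | {B,E,F}.
Split {A,D} by δ(·,0) → {A} and {D}.
Refine {B,E,F} on symbol 0: members go to different blocks, giving {B} and {E} and {F}.
Stable partition: {A} | {B} | {D} | {E} | {F} — 5 equivalence classes.

5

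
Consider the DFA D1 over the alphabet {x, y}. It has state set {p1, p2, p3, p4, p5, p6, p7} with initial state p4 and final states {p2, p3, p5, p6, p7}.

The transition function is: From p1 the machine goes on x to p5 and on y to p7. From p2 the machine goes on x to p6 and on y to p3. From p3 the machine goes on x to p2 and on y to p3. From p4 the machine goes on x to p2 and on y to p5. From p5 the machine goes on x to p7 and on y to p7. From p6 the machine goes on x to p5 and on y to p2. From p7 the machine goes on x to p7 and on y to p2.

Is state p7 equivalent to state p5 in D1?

Yes

States {p1} cannot be reached from the start state, so discard them.
P0 = {p2,p3,p5,p6,p7} | {p4}.
Stable partition: {p2,p3,p5,p6,p7} | {p4} — 2 equivalence classes.
p7 and p5 lie in the same block of the stable partition, so they are equivalent — no string distinguishes them.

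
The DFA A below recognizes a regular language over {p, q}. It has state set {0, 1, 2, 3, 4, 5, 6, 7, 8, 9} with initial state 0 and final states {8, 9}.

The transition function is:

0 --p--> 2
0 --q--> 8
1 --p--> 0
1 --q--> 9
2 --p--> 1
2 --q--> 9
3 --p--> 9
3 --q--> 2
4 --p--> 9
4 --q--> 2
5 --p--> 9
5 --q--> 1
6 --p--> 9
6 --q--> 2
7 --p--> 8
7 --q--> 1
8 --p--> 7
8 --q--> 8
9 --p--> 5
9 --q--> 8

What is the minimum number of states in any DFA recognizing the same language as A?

3

States {3,4,6} cannot be reached from the start state, so discard them.
P0 = {8,9} | {0,1,2,5,7}.
Refine {0,1,2,5,7} on symbol p: members go to different blocks, giving {0,1,2} and {5,7}.
Stable partition: {8,9} | {0,1,2} | {5,7} — 3 equivalence classes.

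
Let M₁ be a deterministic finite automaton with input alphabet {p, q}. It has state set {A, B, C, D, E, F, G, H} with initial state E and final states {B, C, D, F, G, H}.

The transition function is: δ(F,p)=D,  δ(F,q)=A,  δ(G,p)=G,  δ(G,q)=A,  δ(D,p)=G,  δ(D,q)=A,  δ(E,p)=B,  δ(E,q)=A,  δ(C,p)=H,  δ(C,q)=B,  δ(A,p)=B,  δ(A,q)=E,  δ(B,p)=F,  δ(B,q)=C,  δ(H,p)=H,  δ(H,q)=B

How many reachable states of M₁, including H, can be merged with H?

Start with accepting vs non-accepting: {B,C,D,F,G,H} | {A,E}.
Split {B,C,D,F,G,H} by δ(·,q) → {B,C,H} and {D,F,G}.
On input p, block {B,C,H} splits into {C,H} and {B}.
Stable partition: {C,H} | {A,E} | {D,F,G} | {B} — 4 equivalence classes.
State H belongs to the block {C,H}, which has 2 states.

2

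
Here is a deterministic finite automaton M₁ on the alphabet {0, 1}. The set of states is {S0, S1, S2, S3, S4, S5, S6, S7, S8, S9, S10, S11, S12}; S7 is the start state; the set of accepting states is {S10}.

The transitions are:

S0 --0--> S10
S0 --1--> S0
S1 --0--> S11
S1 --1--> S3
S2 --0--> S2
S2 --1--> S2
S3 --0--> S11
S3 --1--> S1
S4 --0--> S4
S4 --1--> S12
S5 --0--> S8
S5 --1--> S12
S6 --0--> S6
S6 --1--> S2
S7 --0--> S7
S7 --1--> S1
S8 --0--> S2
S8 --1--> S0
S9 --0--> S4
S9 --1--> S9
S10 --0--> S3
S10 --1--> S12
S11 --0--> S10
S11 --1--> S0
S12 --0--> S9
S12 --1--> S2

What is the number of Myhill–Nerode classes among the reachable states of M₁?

5

States {S5,S6,S8} cannot be reached from the start state, so discard them.
Initial partition by acceptance: {S10} | {S0,S1,S2,S3,S4,S7,S9,S11,S12}.
Split {S0,S1,S2,S3,S4,S7,S9,S11,S12} by δ(·,0) → {S1,S2,S3,S4,S7,S9,S12} and {S0,S11}.
Split {S1,S2,S3,S4,S7,S9,S12} by δ(·,0) → {S2,S4,S7,S9,S12} and {S1,S3}.
On input 1, block {S2,S4,S7,S9,S12} splits into {S2,S4,S9,S12} and {S7}.
No further refinement is possible. Final partition (5 blocks): {S10} | {S2,S4,S9,S12} | {S0,S11} | {S1,S3} | {S7}.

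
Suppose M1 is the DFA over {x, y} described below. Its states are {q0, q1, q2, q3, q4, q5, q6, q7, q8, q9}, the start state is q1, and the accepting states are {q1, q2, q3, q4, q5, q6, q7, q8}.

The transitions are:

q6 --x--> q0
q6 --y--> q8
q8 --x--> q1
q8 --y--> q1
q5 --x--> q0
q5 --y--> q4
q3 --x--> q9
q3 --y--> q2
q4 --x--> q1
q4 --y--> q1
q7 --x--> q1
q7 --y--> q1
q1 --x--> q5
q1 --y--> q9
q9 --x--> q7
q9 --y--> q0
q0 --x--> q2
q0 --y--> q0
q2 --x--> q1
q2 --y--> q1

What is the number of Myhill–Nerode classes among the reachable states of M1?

4

Reachable states from the start: {q0,q1,q2,q4,q5,q7,q9}. Unreachable: {q3,q6,q8} — drop them.
P0 = {q1,q2,q4,q5,q7} | {q0,q9}.
Refine {q1,q2,q4,q5,q7} on symbol x: members go to different blocks, giving {q1,q2,q4,q7} and {q5}.
Refine {q1,q2,q4,q7} on symbol x: members go to different blocks, giving {q2,q4,q7} and {q1}.
Stable partition: {q2,q4,q7} | {q0,q9} | {q5} | {q1} — 4 equivalence classes.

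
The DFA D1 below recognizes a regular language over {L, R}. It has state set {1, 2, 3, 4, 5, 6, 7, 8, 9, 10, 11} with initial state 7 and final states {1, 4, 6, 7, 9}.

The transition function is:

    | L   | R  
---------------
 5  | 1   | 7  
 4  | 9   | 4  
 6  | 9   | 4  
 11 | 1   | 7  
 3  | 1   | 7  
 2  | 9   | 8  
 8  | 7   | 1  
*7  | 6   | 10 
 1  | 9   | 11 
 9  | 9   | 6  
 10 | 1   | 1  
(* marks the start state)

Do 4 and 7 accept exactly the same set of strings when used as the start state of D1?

No

Reachable states from the start: {1,4,6,7,9,10,11}. Unreachable: {2,3,5,8} — drop them.
Start with accepting vs non-accepting: {1,4,6,7,9} | {10,11}.
Refine {1,4,6,7,9} on symbol R: members go to different blocks, giving {4,6,9} and {1,7}.
Stable partition: {4,6,9} | {10,11} | {1,7} — 3 equivalence classes.
4 and 7 end up in different blocks, so they are distinguishable. For instance, the string 'R' is accepted from only 4.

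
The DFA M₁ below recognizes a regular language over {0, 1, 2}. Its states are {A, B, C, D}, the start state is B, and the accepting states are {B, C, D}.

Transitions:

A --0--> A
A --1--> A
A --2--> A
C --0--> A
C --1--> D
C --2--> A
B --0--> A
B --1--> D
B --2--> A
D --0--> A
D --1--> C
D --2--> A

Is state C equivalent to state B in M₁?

Yes

Every state is reachable, so we keep all 4.
Initial partition by acceptance: {B,C,D} | {A}.
The partition is now stable with 2 blocks: {B,C,D} | {A}.
C and B lie in the same block of the stable partition, so they are equivalent — no string distinguishes them.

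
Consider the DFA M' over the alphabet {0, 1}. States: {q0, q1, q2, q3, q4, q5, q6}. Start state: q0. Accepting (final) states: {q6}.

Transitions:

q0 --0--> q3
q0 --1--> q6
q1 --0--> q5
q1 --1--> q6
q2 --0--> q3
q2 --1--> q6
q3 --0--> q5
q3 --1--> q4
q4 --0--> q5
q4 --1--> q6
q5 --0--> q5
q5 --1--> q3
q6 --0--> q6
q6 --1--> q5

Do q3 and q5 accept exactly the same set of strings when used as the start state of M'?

No

First remove the unreachable states {q1,q2}; 5 states remain.
Start with accepting vs non-accepting: {q6} | {q0,q3,q4,q5}.
Refine {q0,q3,q4,q5} on symbol 1: members go to different blocks, giving {q0,q4} and {q3,q5}.
Split {q3,q5} by δ(·,1) → {q3} and {q5}.
Split {q0,q4} by δ(·,0) → {q0} and {q4}.
The partition is now stable with 5 blocks: {q6} | {q0} | {q3} | {q5} | {q4}.
q3 and q5 end up in different blocks, so they are distinguishable. For instance, the string '11' is accepted from only q3.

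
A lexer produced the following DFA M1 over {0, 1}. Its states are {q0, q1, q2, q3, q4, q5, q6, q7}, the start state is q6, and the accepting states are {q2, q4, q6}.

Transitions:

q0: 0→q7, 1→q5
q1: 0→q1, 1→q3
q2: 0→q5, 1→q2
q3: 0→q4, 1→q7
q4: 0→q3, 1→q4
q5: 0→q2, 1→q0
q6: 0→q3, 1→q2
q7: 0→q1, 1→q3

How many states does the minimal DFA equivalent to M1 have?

Every state is reachable, so we keep all 8.
P0 = {q2,q4,q6} | {q0,q1,q3,q5,q7}.
On input 0, block {q0,q1,q3,q5,q7} splits into {q0,q1,q7} and {q3,q5}.
Stable partition: {q2,q4,q6} | {q0,q1,q7} | {q3,q5} — 3 equivalence classes.

3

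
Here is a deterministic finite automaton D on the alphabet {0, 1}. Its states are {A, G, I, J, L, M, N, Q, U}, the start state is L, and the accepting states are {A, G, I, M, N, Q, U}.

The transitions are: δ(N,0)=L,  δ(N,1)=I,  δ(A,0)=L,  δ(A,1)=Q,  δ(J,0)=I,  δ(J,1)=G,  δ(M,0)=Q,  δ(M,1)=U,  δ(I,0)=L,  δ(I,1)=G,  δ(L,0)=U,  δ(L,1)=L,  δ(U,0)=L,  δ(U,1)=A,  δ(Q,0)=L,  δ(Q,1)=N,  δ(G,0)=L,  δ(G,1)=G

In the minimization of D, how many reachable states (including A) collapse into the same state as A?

6

Reachable states from the start: {A,G,I,L,N,Q,U}. Unreachable: {J,M} — drop them.
P0 = {A,G,I,N,Q,U} | {L}.
Stable partition: {A,G,I,N,Q,U} | {L} — 2 equivalence classes.
The equivalence class containing A is {A,G,I,N,Q,U}, of size 6.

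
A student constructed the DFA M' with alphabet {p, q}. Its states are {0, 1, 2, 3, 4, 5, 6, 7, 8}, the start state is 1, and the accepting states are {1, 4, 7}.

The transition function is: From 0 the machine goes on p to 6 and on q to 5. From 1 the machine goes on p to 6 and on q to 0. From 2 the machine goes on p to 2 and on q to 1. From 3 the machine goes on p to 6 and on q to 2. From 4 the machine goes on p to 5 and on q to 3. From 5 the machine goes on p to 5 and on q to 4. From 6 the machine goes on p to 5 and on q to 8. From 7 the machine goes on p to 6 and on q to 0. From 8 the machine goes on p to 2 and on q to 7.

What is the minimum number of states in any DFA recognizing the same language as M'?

7

Start with accepting vs non-accepting: {1,4,7} | {0,2,3,5,6,8}.
Refine {0,2,3,5,6,8} on symbol q: members go to different blocks, giving {0,3,6} and {2,5,8}.
Refine {1,4,7} on symbol p: members go to different blocks, giving {1,7} and {4}.
Refine {0,3,6} on symbol p: members go to different blocks, giving {0,3} and {6}.
Refine {2,5,8} on symbol q: members go to different blocks, giving {2,8} and {5}.
On input q, block {0,3} splits into {0} and {3}.
The partition is now stable with 7 blocks: {1,7} | {0} | {2,8} | {4} | {6} | {5} | {3}.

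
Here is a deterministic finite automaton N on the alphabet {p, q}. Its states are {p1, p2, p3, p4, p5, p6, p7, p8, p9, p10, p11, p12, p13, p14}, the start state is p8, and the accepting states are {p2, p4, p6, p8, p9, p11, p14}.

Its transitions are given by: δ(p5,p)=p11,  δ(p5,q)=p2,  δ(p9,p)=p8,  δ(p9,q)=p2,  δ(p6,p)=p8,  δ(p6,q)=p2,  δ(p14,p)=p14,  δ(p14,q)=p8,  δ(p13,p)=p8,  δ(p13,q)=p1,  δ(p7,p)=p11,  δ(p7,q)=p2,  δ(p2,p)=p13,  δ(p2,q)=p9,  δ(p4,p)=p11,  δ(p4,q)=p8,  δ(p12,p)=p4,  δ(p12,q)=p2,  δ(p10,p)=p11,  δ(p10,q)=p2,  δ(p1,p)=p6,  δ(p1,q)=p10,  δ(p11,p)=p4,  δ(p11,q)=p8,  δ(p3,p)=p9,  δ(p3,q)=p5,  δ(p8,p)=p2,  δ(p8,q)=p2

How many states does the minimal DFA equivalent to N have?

7

States {p3,p5,p7,p12,p14} cannot be reached from the start state, so discard them.
Start with accepting vs non-accepting: {p2,p4,p6,p8,p9,p11} | {p1,p10,p13}.
On input p, block {p2,p4,p6,p8,p9,p11} splits into {p4,p6,p8,p9,p11} and {p2}.
Split {p4,p6,p8,p9,p11} by δ(·,p) → {p4,p6,p9,p11} and {p8}.
Split {p4,p6,p9,p11} by δ(·,p) → {p4,p11} and {p6,p9}.
On input p, block {p1,p10,p13} splits into {p1} and {p10} and {p13}.
The partition is now stable with 7 blocks: {p4,p11} | {p1} | {p2} | {p8} | {p6,p9} | {p10} | {p13}.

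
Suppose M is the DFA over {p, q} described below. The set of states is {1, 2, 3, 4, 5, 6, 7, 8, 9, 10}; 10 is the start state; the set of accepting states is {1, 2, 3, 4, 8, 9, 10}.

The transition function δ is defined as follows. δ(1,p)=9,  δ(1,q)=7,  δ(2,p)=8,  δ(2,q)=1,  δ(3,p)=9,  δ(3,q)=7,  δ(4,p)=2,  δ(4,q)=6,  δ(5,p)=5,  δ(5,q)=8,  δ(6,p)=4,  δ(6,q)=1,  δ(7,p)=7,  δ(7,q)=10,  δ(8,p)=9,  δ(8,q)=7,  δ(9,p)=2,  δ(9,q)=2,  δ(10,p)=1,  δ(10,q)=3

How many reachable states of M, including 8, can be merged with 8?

First remove the unreachable states {4,5,6}; 7 states remain.
Initial partition by acceptance: {1,2,3,8,9,10} | {7}.
On input q, block {1,2,3,8,9,10} splits into {1,3,8} and {2,9,10}.
Split {2,9,10} by δ(·,p) → {2,10} and {9}.
No further refinement is possible. Final partition (4 blocks): {1,3,8} | {7} | {2,10} | {9}.
The equivalence class containing 8 is {1,3,8}, of size 3.

3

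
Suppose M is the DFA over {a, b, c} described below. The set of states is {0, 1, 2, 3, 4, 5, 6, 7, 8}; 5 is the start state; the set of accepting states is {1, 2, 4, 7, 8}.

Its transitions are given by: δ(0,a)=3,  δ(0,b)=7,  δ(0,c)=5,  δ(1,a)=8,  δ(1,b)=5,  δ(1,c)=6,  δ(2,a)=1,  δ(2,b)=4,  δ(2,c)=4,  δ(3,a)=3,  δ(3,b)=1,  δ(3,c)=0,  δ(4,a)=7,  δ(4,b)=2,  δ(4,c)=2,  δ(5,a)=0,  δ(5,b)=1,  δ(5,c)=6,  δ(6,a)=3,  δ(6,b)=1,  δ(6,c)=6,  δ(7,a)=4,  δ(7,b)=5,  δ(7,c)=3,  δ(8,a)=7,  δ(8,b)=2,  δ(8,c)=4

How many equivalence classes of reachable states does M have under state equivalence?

3

Every state is reachable, so we keep all 9.
Start with accepting vs non-accepting: {1,2,4,7,8} | {0,3,5,6}.
Split {1,2,4,7,8} by δ(·,b) → {2,4,8} and {1,7}.
No further refinement is possible. Final partition (3 blocks): {2,4,8} | {0,3,5,6} | {1,7}.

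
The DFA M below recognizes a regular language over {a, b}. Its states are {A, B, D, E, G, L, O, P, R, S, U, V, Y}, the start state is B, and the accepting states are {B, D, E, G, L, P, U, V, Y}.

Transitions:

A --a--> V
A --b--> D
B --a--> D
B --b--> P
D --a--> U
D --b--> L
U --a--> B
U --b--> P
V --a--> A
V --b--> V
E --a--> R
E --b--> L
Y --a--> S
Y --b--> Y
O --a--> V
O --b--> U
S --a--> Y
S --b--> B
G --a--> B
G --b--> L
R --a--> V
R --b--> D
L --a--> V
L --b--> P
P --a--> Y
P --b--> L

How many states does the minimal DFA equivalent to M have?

4

Reachable states from the start: {A,B,D,L,P,S,U,V,Y}. Unreachable: {E,G,O,R} — drop them.
Start with accepting vs non-accepting: {B,D,L,P,U,V,Y} | {A,S}.
On input a, block {B,D,L,P,U,V,Y} splits into {B,D,L,P,U} and {V,Y}.
On input a, block {B,D,L,P,U} splits into {B,D,U} and {L,P}.
The partition is now stable with 4 blocks: {B,D,U} | {A,S} | {V,Y} | {L,P}.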